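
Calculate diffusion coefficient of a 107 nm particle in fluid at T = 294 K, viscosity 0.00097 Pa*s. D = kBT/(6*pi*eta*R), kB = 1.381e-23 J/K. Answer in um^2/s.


Radius R = 107/2 = 53.5 nm = 5.35e-08 m
D = kB*T / (6*pi*eta*R)
D = 1.381e-23 * 294 / (6 * pi * 0.00097 * 5.35e-08)
D = 4.15063e-12 m^2/s = 4.151 um^2/s

4.151


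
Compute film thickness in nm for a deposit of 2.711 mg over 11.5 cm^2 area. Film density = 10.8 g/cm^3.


Convert: m = 2.711 mg = 2.7110e-06 kg, A = 11.5 cm^2 = 1.1500e-03 m^2, rho = 10.8 g/cm^3 = 10800 kg/m^3
t = m / (A * rho)
t = 2.7110e-06 / (1.1500e-03 * 10800)
t = 2.1828e-07 m = 218.3 nm

218.3


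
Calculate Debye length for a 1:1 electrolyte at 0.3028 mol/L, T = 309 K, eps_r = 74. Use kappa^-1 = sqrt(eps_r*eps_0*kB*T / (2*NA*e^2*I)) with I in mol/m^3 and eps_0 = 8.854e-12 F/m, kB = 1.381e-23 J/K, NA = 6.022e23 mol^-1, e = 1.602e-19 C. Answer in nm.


Ionic strength I = 0.3028 * 1^2 * 1000 = 302.8 mol/m^3
kappa^-1 = sqrt(74 * 8.854e-12 * 1.381e-23 * 309 / (2 * 6.022e23 * (1.602e-19)^2 * 302.8))
kappa^-1 = 0.547 nm

0.547


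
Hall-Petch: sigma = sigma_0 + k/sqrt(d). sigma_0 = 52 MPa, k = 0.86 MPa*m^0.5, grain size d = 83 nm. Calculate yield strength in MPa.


d = 83 nm = 8.3e-08 m
sqrt(d) = 0.0002880972
Hall-Petch contribution = k / sqrt(d) = 0.86 / 0.0002880972 = 2985.1 MPa
sigma = sigma_0 + k/sqrt(d) = 52 + 2985.1 = 3037.1 MPa

3037.1


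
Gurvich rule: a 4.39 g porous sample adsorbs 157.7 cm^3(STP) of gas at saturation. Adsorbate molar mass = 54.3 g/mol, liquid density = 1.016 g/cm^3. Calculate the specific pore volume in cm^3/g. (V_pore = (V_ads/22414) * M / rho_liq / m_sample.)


Moles adsorbed n = V_ads / 22414 = 157.7 / 22414 = 7.035781e-03 mol
Liquid volume V_liq = n * M / rho_liq = 7.035781e-03 * 54.3 / 1.016 = 0.37603 cm^3
Specific pore volume V_pore = V_liq / m_sample = 0.37603 / 4.39
V_pore = 0.0857 cm^3/g

0.0857


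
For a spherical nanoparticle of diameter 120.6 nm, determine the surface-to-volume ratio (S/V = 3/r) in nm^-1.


Radius r = 120.6/2 = 60.3 nm
S/V = 3 / r = 3 / 60.3
S/V = 0.0498 nm^-1

0.0498


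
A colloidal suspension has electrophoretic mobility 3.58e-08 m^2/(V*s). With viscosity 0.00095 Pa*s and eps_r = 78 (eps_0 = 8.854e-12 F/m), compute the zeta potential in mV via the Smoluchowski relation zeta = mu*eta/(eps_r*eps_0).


Smoluchowski equation: zeta = mu * eta / (eps_r * eps_0)
zeta = 3.58e-08 * 0.00095 / (78 * 8.854e-12)
zeta = 0.049246 V = 49.25 mV

49.25


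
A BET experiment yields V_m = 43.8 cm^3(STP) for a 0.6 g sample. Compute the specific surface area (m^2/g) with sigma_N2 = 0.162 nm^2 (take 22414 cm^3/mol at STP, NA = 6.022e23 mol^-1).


Number of moles in monolayer = V_m / 22414 = 43.8 / 22414 = 0.00195414
Number of molecules = moles * NA = 0.00195414 * 6.022e23
SA = molecules * sigma / mass
SA = (43.8 / 22414) * 6.022e23 * 0.162e-18 / 0.6
SA = 317.7 m^2/g

317.7


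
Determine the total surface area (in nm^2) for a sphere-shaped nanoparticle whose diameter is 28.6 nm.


Radius r = 28.6/2 = 14.3 nm
Surface area SA = 4 * pi * r^2
SA = 4 * pi * (14.3)^2
SA = 2569.7 nm^2

2569.7


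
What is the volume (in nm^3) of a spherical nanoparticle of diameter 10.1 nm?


Radius r = 10.1/2 = 5.05 nm
Volume V = (4/3) * pi * r^3
V = (4/3) * pi * (5.05)^3
V = 539.46 nm^3

539.46


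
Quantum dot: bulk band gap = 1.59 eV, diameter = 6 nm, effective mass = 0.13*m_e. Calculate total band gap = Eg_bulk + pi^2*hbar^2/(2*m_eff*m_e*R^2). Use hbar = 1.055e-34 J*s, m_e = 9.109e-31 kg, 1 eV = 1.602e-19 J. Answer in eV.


Radius R = 6/2 nm = 3e-09 m
Confinement energy dE = pi^2 * hbar^2 / (2 * m_eff * m_e * R^2)
dE = pi^2 * (1.055e-34)^2 / (2 * 0.13 * 9.109e-31 * (3e-09)^2) J, divided by 1.602e-19 J/eV
dE = 0.3217 eV
Total band gap = E_g(bulk) + dE = 1.59 + 0.3217 = 1.9117 eV

1.9117


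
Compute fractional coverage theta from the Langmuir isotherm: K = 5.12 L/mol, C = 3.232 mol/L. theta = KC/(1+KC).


Langmuir isotherm: theta = K*C / (1 + K*C)
K*C = 5.12 * 3.232 = 16.54784
theta = 16.54784 / (1 + 16.54784) = 16.54784 / 17.54784
theta = 0.943

0.943


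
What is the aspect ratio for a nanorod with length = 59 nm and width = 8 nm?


Aspect ratio AR = length / diameter
AR = 59 / 8
AR = 7.38

7.38


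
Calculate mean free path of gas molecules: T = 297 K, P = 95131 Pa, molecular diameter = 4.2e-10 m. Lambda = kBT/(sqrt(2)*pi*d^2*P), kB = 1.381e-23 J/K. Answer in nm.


Mean free path: lambda = kB*T / (sqrt(2) * pi * d^2 * P)
lambda = 1.381e-23 * 297 / (sqrt(2) * pi * (4.2e-10)^2 * 95131)
lambda = 5.50129e-08 m
lambda = 55.01 nm

55.01


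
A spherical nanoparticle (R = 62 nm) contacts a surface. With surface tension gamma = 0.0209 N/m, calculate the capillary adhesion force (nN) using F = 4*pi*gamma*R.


Convert radius: R = 62 nm = 6.2e-08 m
F = 4 * pi * gamma * R
F = 4 * pi * 0.0209 * 6.2e-08
F = 1.62835e-08 N = 16.2835 nN

16.2835


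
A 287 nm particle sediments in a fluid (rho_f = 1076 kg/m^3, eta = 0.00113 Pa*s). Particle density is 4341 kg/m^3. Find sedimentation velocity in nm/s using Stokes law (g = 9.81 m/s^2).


Radius R = 287/2 nm = 1.435e-07 m
Density difference = 4341 - 1076 = 3265 kg/m^3
v = 2 * R^2 * (rho_p - rho_f) * g / (9 * eta)
v = 2 * (1.435e-07)^2 * 3265 * 9.81 / (9 * 0.00113)
v = 1.29707e-07 m/s = 129.7075 nm/s

129.7075


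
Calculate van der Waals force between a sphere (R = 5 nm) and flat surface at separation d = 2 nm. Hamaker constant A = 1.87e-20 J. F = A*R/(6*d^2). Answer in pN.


Convert to SI: R = 5 nm = 5e-09 m, d = 2 nm = 2e-09 m
F = A * R / (6 * d^2)
F = 1.87e-20 * 5e-09 / (6 * (2e-09)^2)
F = 3.89583e-12 N = 3.896 pN

3.896


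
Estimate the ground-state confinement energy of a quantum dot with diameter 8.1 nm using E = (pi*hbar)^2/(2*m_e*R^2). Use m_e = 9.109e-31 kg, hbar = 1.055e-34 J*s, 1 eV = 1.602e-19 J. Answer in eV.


Radius R = 8.1/2 = 4.05 nm = 4.05e-09 m
E = (pi * 1.055e-34)^2 / (2 * 9.109e-31 * (4.05e-09)^2)
E(J) = 3.67616e-21
E = E(J) / 1.602e-19 = 0.0229 eV

0.0229


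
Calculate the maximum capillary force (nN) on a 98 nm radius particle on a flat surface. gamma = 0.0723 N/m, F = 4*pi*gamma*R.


Convert radius: R = 98 nm = 9.8e-08 m
F = 4 * pi * gamma * R
F = 4 * pi * 0.0723 * 9.8e-08
F = 8.90378e-08 N = 89.0378 nN

89.0378


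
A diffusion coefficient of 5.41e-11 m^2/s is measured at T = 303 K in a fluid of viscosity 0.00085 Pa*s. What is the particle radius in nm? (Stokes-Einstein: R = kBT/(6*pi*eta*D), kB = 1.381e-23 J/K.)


Stokes-Einstein: R = kB*T / (6*pi*eta*D)
R = 1.381e-23 * 303 / (6 * pi * 0.00085 * 5.41e-11)
R = 4.82746e-09 m = 4.83 nm

4.83


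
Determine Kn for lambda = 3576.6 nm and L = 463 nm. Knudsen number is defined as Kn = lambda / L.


Knudsen number Kn = lambda / L
Kn = 3576.6 / 463
Kn = 7.7248

7.7248


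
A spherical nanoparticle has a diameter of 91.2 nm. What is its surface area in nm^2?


Radius r = 91.2/2 = 45.6 nm
Surface area SA = 4 * pi * r^2
SA = 4 * pi * (45.6)^2
SA = 26130.01 nm^2

26130.01


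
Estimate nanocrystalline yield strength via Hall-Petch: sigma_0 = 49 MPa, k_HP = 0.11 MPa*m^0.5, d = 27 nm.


d = 27 nm = 2.7e-08 m
sqrt(d) = 0.0001643168
Hall-Petch contribution = k / sqrt(d) = 0.11 / 0.0001643168 = 669.4 MPa
sigma = sigma_0 + k/sqrt(d) = 49 + 669.4 = 718.4 MPa

718.4


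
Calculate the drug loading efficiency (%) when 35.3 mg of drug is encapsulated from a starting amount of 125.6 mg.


Drug loading efficiency = (drug loaded / drug initial) * 100
DLE = 35.3 / 125.6 * 100
DLE = 0.2811 * 100
DLE = 28.11%

28.11


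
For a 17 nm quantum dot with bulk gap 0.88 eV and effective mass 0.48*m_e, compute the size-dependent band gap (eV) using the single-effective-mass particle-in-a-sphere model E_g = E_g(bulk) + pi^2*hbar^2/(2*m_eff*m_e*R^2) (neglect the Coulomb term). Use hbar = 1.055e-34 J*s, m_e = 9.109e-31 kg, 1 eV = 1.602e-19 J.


Radius R = 17/2 nm = 8.5e-09 m
Confinement energy dE = pi^2 * hbar^2 / (2 * m_eff * m_e * R^2)
dE = pi^2 * (1.055e-34)^2 / (2 * 0.48 * 9.109e-31 * (8.5e-09)^2) J, divided by 1.602e-19 J/eV
dE = 0.0109 eV
Total band gap = E_g(bulk) + dE = 0.88 + 0.0109 = 0.8909 eV

0.8909


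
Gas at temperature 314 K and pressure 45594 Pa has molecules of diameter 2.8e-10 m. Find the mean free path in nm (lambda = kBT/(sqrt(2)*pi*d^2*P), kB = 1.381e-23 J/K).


Mean free path: lambda = kB*T / (sqrt(2) * pi * d^2 * P)
lambda = 1.381e-23 * 314 / (sqrt(2) * pi * (2.8e-10)^2 * 45594)
lambda = 2.73045e-07 m
lambda = 273.05 nm

273.05


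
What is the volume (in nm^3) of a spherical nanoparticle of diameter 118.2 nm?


Radius r = 118.2/2 = 59.1 nm
Volume V = (4/3) * pi * r^3
V = (4/3) * pi * (59.1)^3
V = 864671.32 nm^3

864671.32


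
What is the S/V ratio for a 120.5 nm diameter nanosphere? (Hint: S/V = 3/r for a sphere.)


Radius r = 120.5/2 = 60.25 nm
S/V = 3 / r = 3 / 60.25
S/V = 0.0498 nm^-1

0.0498


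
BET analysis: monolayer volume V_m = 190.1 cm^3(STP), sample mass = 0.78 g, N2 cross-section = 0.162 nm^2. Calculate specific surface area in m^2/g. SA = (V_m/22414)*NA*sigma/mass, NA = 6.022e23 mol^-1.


Number of moles in monolayer = V_m / 22414 = 190.1 / 22414 = 0.00848131
Number of molecules = moles * NA = 0.00848131 * 6.022e23
SA = molecules * sigma / mass
SA = (190.1 / 22414) * 6.022e23 * 0.162e-18 / 0.78
SA = 1060.8 m^2/g

1060.8


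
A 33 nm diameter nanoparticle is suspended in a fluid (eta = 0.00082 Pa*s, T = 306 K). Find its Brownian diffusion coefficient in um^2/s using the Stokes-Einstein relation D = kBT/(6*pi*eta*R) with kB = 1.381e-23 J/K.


Radius R = 33/2 = 16.5 nm = 1.65e-08 m
D = kB*T / (6*pi*eta*R)
D = 1.381e-23 * 306 / (6 * pi * 0.00082 * 1.65e-08)
D = 1.65698e-11 m^2/s = 16.57 um^2/s

16.57


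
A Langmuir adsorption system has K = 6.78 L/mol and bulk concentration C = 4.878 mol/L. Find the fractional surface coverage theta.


Langmuir isotherm: theta = K*C / (1 + K*C)
K*C = 6.78 * 4.878 = 33.07284
theta = 33.07284 / (1 + 33.07284) = 33.07284 / 34.07284
theta = 0.9707

0.9707


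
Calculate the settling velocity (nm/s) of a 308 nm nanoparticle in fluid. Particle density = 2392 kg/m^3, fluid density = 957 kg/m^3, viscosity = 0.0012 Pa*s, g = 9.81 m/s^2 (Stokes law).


Radius R = 308/2 nm = 1.54e-07 m
Density difference = 2392 - 957 = 1435 kg/m^3
v = 2 * R^2 * (rho_p - rho_f) * g / (9 * eta)
v = 2 * (1.54e-07)^2 * 1435 * 9.81 / (9 * 0.0012)
v = 6.18256e-08 m/s = 61.8256 nm/s

61.8256


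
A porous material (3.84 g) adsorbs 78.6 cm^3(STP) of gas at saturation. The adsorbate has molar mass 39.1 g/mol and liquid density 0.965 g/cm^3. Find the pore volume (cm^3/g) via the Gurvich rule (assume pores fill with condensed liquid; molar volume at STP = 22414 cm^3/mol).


Moles adsorbed n = V_ads / 22414 = 78.6 / 22414 = 3.506737e-03 mol
Liquid volume V_liq = n * M / rho_liq = 3.506737e-03 * 39.1 / 0.965 = 0.14209 cm^3
Specific pore volume V_pore = V_liq / m_sample = 0.14209 / 3.84
V_pore = 0.037 cm^3/g

0.037


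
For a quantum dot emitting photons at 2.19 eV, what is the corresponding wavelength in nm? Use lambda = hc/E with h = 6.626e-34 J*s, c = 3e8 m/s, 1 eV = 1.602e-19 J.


Convert energy: E = 2.19 eV = 2.19 * 1.602e-19 = 3.50838e-19 J
lambda = h*c / E = 6.626e-34 * 3e8 / 3.50838e-19
lambda = 5.66586e-07 m = 566.6 nm

566.6


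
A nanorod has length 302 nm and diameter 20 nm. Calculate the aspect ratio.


Aspect ratio AR = length / diameter
AR = 302 / 20
AR = 15.1

15.1


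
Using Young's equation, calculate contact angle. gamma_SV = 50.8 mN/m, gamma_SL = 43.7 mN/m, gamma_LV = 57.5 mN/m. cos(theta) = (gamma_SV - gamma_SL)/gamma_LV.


cos(theta) = (gamma_SV - gamma_SL) / gamma_LV
cos(theta) = (50.8 - 43.7) / 57.5
cos(theta) = 0.123478
theta = arccos(0.123478) = 82.91 degrees

82.91


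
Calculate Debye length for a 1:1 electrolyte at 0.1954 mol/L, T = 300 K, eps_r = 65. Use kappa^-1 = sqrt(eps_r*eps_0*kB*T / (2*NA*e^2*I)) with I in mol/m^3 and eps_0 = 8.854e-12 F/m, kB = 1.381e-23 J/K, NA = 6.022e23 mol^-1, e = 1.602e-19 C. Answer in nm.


Ionic strength I = 0.1954 * 1^2 * 1000 = 195.4 mol/m^3
kappa^-1 = sqrt(65 * 8.854e-12 * 1.381e-23 * 300 / (2 * 6.022e23 * (1.602e-19)^2 * 195.4))
kappa^-1 = 0.628 nm

0.628


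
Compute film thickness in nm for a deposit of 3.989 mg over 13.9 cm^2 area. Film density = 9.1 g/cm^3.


Convert: m = 3.989 mg = 3.9890e-06 kg, A = 13.9 cm^2 = 1.3900e-03 m^2, rho = 9.1 g/cm^3 = 9100 kg/m^3
t = m / (A * rho)
t = 3.9890e-06 / (1.3900e-03 * 9100)
t = 3.1536e-07 m = 315.4 nm

315.4


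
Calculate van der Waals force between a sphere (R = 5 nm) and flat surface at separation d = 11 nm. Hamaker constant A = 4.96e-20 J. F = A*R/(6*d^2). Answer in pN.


Convert to SI: R = 5 nm = 5e-09 m, d = 11 nm = 1.1e-08 m
F = A * R / (6 * d^2)
F = 4.96e-20 * 5e-09 / (6 * (1.1e-08)^2)
F = 3.41598e-13 N = 0.342 pN

0.342


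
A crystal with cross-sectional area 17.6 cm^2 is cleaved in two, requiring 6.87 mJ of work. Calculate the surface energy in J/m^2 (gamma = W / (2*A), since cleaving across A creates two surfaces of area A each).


Convert: A = 17.6 cm^2 = 0.00176 m^2, W = 6.87 mJ = 0.00687 J
Cleaving exposes two faces of area A, so total new surface = 2*A and gamma = W / (2*A)
gamma = 0.00687 / (2 * 0.00176)
gamma = 1.952 J/m^2

1.952


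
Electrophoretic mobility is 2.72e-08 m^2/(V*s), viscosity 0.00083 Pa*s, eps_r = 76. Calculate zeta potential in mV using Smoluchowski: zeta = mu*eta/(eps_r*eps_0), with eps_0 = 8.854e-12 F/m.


Smoluchowski equation: zeta = mu * eta / (eps_r * eps_0)
zeta = 2.72e-08 * 0.00083 / (76 * 8.854e-12)
zeta = 0.03355 V = 33.55 mV

33.55


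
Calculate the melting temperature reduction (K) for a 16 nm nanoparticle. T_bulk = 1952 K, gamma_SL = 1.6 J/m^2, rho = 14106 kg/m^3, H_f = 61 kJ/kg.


Radius R = 16/2 = 8 nm = 8e-09 m
Convert H_f = 61 kJ/kg = 61000 J/kg
dT = 2 * gamma_SL * T_bulk / (rho * H_f * R)
dT = 2 * 1.6 * 1952 / (14106 * 61000 * 8e-09)
dT = 907.4 K

907.4


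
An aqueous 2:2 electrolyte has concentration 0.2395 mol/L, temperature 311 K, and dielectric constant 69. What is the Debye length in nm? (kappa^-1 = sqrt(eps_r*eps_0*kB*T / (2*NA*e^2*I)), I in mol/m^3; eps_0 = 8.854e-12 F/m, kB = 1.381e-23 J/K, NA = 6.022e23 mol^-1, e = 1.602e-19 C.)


Ionic strength I = 0.2395 * 2^2 * 1000 = 958 mol/m^3
kappa^-1 = sqrt(69 * 8.854e-12 * 1.381e-23 * 311 / (2 * 6.022e23 * (1.602e-19)^2 * 958))
kappa^-1 = 0.298 nm

0.298


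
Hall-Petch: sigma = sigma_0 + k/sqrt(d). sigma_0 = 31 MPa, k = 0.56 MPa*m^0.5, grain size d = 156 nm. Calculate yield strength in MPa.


d = 156 nm = 1.56e-07 m
sqrt(d) = 0.0003949684
Hall-Petch contribution = k / sqrt(d) = 0.56 / 0.0003949684 = 1417.8 MPa
sigma = sigma_0 + k/sqrt(d) = 31 + 1417.8 = 1448.8 MPa

1448.8


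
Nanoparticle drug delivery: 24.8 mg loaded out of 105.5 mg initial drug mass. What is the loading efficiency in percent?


Drug loading efficiency = (drug loaded / drug initial) * 100
DLE = 24.8 / 105.5 * 100
DLE = 0.2351 * 100
DLE = 23.51%

23.51


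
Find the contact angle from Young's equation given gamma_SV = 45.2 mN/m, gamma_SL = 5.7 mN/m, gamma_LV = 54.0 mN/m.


cos(theta) = (gamma_SV - gamma_SL) / gamma_LV
cos(theta) = (45.2 - 5.7) / 54.0
cos(theta) = 0.731481
theta = arccos(0.731481) = 42.99 degrees

42.99


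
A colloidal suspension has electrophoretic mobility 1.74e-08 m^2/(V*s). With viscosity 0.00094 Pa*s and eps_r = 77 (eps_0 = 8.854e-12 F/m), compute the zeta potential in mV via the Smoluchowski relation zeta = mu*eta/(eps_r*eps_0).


Smoluchowski equation: zeta = mu * eta / (eps_r * eps_0)
zeta = 1.74e-08 * 0.00094 / (77 * 8.854e-12)
zeta = 0.023991 V = 23.99 mV

23.99


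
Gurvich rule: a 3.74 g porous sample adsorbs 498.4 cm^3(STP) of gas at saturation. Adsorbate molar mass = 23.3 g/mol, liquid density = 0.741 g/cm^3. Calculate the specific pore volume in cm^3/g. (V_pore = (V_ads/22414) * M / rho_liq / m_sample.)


Moles adsorbed n = V_ads / 22414 = 498.4 / 22414 = 2.223610e-02 mol
Liquid volume V_liq = n * M / rho_liq = 2.223610e-02 * 23.3 / 0.741 = 0.69919 cm^3
Specific pore volume V_pore = V_liq / m_sample = 0.69919 / 3.74
V_pore = 0.1869 cm^3/g

0.1869


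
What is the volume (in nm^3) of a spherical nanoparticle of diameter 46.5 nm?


Radius r = 46.5/2 = 23.25 nm
Volume V = (4/3) * pi * r^3
V = (4/3) * pi * (23.25)^3
V = 52645.04 nm^3

52645.04


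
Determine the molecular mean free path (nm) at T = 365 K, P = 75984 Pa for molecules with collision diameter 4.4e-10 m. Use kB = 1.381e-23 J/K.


Mean free path: lambda = kB*T / (sqrt(2) * pi * d^2 * P)
lambda = 1.381e-23 * 365 / (sqrt(2) * pi * (4.4e-10)^2 * 75984)
lambda = 7.71248e-08 m
lambda = 77.12 nm

77.12


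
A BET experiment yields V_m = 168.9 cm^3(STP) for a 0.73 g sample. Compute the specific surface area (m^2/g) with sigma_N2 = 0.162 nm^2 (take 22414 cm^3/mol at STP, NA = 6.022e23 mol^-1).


Number of moles in monolayer = V_m / 22414 = 168.9 / 22414 = 0.00753547
Number of molecules = moles * NA = 0.00753547 * 6.022e23
SA = molecules * sigma / mass
SA = (168.9 / 22414) * 6.022e23 * 0.162e-18 / 0.73
SA = 1007.0 m^2/g

1007.0


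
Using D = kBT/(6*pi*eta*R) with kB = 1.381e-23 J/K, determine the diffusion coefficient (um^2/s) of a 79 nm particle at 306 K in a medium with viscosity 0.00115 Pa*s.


Radius R = 79/2 = 39.5 nm = 3.95e-08 m
D = kB*T / (6*pi*eta*R)
D = 1.381e-23 * 306 / (6 * pi * 0.00115 * 3.95e-08)
D = 4.93536e-12 m^2/s = 4.935 um^2/s

4.935


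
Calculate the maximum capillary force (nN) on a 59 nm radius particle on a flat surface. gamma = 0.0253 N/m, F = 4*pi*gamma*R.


Convert radius: R = 59 nm = 5.9e-08 m
F = 4 * pi * gamma * R
F = 4 * pi * 0.0253 * 5.9e-08
F = 1.87578e-08 N = 18.7578 nN

18.7578


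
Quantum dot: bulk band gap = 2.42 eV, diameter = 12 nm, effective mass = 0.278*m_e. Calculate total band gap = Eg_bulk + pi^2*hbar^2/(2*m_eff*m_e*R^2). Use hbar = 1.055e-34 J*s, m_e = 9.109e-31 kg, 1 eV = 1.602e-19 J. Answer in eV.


Radius R = 12/2 nm = 6e-09 m
Confinement energy dE = pi^2 * hbar^2 / (2 * m_eff * m_e * R^2)
dE = pi^2 * (1.055e-34)^2 / (2 * 0.278 * 9.109e-31 * (6e-09)^2) J, divided by 1.602e-19 J/eV
dE = 0.0376 eV
Total band gap = E_g(bulk) + dE = 2.42 + 0.0376 = 2.4576 eV

2.4576


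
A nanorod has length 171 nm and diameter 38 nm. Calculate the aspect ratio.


Aspect ratio AR = length / diameter
AR = 171 / 38
AR = 4.5

4.5


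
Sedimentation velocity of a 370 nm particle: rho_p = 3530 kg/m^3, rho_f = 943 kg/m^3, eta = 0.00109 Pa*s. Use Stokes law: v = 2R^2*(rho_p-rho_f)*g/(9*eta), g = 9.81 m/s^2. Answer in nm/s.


Radius R = 370/2 nm = 1.85e-07 m
Density difference = 3530 - 943 = 2587 kg/m^3
v = 2 * R^2 * (rho_p - rho_f) * g / (9 * eta)
v = 2 * (1.85e-07)^2 * 2587 * 9.81 / (9 * 0.00109)
v = 1.7708e-07 m/s = 177.0801 nm/s

177.0801


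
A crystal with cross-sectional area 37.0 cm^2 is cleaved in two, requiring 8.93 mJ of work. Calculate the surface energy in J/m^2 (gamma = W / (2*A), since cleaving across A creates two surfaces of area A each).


Convert: A = 37.0 cm^2 = 0.0037 m^2, W = 8.93 mJ = 0.00893 J
Cleaving exposes two faces of area A, so total new surface = 2*A and gamma = W / (2*A)
gamma = 0.00893 / (2 * 0.0037)
gamma = 1.207 J/m^2

1.207


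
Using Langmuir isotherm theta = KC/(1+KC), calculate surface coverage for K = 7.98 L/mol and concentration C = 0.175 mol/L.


Langmuir isotherm: theta = K*C / (1 + K*C)
K*C = 7.98 * 0.175 = 1.3965
theta = 1.3965 / (1 + 1.3965) = 1.3965 / 2.3965
theta = 0.5827

0.5827


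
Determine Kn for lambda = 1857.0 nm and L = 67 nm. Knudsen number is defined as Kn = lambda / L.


Knudsen number Kn = lambda / L
Kn = 1857.0 / 67
Kn = 27.7164

27.7164


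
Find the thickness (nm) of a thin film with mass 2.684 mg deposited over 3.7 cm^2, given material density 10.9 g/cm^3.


Convert: m = 2.684 mg = 2.6840e-06 kg, A = 3.7 cm^2 = 3.7000e-04 m^2, rho = 10.9 g/cm^3 = 10900 kg/m^3
t = m / (A * rho)
t = 2.6840e-06 / (3.7000e-04 * 10900)
t = 6.6551e-07 m = 665.5 nm

665.5


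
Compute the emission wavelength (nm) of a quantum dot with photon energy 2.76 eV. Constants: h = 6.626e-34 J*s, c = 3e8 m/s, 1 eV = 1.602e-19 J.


Convert energy: E = 2.76 eV = 2.76 * 1.602e-19 = 4.42152e-19 J
lambda = h*c / E = 6.626e-34 * 3e8 / 4.42152e-19
lambda = 4.49574e-07 m = 449.6 nm

449.6


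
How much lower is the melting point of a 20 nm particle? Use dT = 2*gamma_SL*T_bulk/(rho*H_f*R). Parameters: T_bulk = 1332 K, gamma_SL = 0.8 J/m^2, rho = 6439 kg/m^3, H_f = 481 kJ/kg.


Radius R = 20/2 = 10 nm = 1e-08 m
Convert H_f = 481 kJ/kg = 481000 J/kg
dT = 2 * gamma_SL * T_bulk / (rho * H_f * R)
dT = 2 * 0.8 * 1332 / (6439 * 481000 * 1e-08)
dT = 68.8 K

68.8


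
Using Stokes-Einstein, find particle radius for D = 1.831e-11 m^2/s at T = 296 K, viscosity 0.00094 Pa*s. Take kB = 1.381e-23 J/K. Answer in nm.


Stokes-Einstein: R = kB*T / (6*pi*eta*D)
R = 1.381e-23 * 296 / (6 * pi * 0.00094 * 1.831e-11)
R = 1.25999e-08 m = 12.6 nm

12.6


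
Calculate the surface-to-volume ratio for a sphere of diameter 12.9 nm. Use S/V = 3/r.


Radius r = 12.9/2 = 6.45 nm
S/V = 3 / r = 3 / 6.45
S/V = 0.4651 nm^-1

0.4651


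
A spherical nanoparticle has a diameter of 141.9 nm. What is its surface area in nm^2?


Radius r = 141.9/2 = 70.95 nm
Surface area SA = 4 * pi * r^2
SA = 4 * pi * (70.95)^2
SA = 63257.88 nm^2

63257.88


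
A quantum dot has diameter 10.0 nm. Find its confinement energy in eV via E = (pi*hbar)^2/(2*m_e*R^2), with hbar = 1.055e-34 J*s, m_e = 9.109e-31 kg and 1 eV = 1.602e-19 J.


Radius R = 10.0/2 = 5 nm = 5e-09 m
E = (pi * 1.055e-34)^2 / (2 * 9.109e-31 * (5e-09)^2)
E(J) = 2.41193e-21
E = E(J) / 1.602e-19 = 0.0151 eV

0.0151


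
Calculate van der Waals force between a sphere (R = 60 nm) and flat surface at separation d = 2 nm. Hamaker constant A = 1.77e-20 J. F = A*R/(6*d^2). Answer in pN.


Convert to SI: R = 60 nm = 6e-08 m, d = 2 nm = 2e-09 m
F = A * R / (6 * d^2)
F = 1.77e-20 * 6e-08 / (6 * (2e-09)^2)
F = 4.425e-11 N = 44.25 pN

44.25


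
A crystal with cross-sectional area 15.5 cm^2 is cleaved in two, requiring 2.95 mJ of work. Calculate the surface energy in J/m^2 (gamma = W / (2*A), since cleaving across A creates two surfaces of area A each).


Convert: A = 15.5 cm^2 = 0.00155 m^2, W = 2.95 mJ = 0.00295 J
Cleaving exposes two faces of area A, so total new surface = 2*A and gamma = W / (2*A)
gamma = 0.00295 / (2 * 0.00155)
gamma = 0.952 J/m^2

0.952


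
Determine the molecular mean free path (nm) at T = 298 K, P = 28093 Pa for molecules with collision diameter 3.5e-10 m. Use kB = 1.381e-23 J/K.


Mean free path: lambda = kB*T / (sqrt(2) * pi * d^2 * P)
lambda = 1.381e-23 * 298 / (sqrt(2) * pi * (3.5e-10)^2 * 28093)
lambda = 2.6916e-07 m
lambda = 269.16 nm

269.16


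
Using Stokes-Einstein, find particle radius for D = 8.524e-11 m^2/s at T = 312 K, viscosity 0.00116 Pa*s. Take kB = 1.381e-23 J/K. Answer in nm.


Stokes-Einstein: R = kB*T / (6*pi*eta*D)
R = 1.381e-23 * 312 / (6 * pi * 0.00116 * 8.524e-11)
R = 2.31178e-09 m = 2.31 nm

2.31


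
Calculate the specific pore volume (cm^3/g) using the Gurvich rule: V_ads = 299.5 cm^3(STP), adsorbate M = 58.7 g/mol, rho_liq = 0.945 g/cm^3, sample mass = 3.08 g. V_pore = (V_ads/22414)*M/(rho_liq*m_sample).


Moles adsorbed n = V_ads / 22414 = 299.5 / 22414 = 1.336218e-02 mol
Liquid volume V_liq = n * M / rho_liq = 1.336218e-02 * 58.7 / 0.945 = 0.83001 cm^3
Specific pore volume V_pore = V_liq / m_sample = 0.83001 / 3.08
V_pore = 0.2695 cm^3/g

0.2695


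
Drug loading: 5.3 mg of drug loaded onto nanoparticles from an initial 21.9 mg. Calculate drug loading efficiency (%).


Drug loading efficiency = (drug loaded / drug initial) * 100
DLE = 5.3 / 21.9 * 100
DLE = 0.242 * 100
DLE = 24.2%

24.2


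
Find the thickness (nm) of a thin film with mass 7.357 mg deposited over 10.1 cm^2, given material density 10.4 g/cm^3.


Convert: m = 7.357 mg = 7.3570e-06 kg, A = 10.1 cm^2 = 1.0100e-03 m^2, rho = 10.4 g/cm^3 = 10400 kg/m^3
t = m / (A * rho)
t = 7.3570e-06 / (1.0100e-03 * 10400)
t = 7.0040e-07 m = 700.4 nm

700.4


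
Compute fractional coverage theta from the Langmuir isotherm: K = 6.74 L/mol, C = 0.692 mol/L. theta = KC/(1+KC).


Langmuir isotherm: theta = K*C / (1 + K*C)
K*C = 6.74 * 0.692 = 4.66408
theta = 4.66408 / (1 + 4.66408) = 4.66408 / 5.66408
theta = 0.8234

0.8234


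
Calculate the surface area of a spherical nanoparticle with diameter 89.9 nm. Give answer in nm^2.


Radius r = 89.9/2 = 44.95 nm
Surface area SA = 4 * pi * r^2
SA = 4 * pi * (44.95)^2
SA = 25390.38 nm^2

25390.38


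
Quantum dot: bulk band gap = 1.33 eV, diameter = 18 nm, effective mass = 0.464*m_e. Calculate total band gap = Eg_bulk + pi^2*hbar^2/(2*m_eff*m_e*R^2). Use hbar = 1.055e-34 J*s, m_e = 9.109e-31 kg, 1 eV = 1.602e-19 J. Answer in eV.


Radius R = 18/2 nm = 9e-09 m
Confinement energy dE = pi^2 * hbar^2 / (2 * m_eff * m_e * R^2)
dE = pi^2 * (1.055e-34)^2 / (2 * 0.464 * 9.109e-31 * (9e-09)^2) J, divided by 1.602e-19 J/eV
dE = 0.01 eV
Total band gap = E_g(bulk) + dE = 1.33 + 0.01 = 1.34 eV

1.34


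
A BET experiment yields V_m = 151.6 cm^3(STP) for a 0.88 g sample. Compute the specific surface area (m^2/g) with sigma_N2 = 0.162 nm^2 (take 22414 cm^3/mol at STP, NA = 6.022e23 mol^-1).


Number of moles in monolayer = V_m / 22414 = 151.6 / 22414 = 0.00676363
Number of molecules = moles * NA = 0.00676363 * 6.022e23
SA = molecules * sigma / mass
SA = (151.6 / 22414) * 6.022e23 * 0.162e-18 / 0.88
SA = 749.8 m^2/g

749.8


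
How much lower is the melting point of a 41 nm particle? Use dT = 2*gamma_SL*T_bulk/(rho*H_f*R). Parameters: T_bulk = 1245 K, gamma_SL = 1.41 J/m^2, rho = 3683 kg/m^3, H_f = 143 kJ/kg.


Radius R = 41/2 = 20.5 nm = 2.05e-08 m
Convert H_f = 143 kJ/kg = 143000 J/kg
dT = 2 * gamma_SL * T_bulk / (rho * H_f * R)
dT = 2 * 1.41 * 1245 / (3683 * 143000 * 2.05e-08)
dT = 325.2 K

325.2


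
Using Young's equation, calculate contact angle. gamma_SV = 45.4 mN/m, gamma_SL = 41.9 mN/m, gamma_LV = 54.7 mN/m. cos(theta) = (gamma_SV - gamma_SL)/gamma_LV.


cos(theta) = (gamma_SV - gamma_SL) / gamma_LV
cos(theta) = (45.4 - 41.9) / 54.7
cos(theta) = 0.063985
theta = arccos(0.063985) = 86.33 degrees

86.33


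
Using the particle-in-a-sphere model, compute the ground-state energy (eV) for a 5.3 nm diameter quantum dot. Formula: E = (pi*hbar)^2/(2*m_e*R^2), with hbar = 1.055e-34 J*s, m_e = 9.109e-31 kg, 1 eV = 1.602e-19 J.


Radius R = 5.3/2 = 2.65 nm = 2.65e-09 m
E = (pi * 1.055e-34)^2 / (2 * 9.109e-31 * (2.65e-09)^2)
E(J) = 8.58642e-21
E = E(J) / 1.602e-19 = 0.0536 eV

0.0536


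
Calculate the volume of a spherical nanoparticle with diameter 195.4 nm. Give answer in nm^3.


Radius r = 195.4/2 = 97.7 nm
Volume V = (4/3) * pi * r^3
V = (4/3) * pi * (97.7)^3
V = 3906360.33 nm^3

3906360.33


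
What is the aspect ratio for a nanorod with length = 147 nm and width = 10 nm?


Aspect ratio AR = length / diameter
AR = 147 / 10
AR = 14.7

14.7


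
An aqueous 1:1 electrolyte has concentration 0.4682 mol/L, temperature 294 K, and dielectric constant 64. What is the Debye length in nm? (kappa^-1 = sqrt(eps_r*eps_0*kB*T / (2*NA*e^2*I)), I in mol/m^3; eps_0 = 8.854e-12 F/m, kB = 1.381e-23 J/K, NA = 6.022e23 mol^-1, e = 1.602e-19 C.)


Ionic strength I = 0.4682 * 1^2 * 1000 = 468.2 mol/m^3
kappa^-1 = sqrt(64 * 8.854e-12 * 1.381e-23 * 294 / (2 * 6.022e23 * (1.602e-19)^2 * 468.2))
kappa^-1 = 0.399 nm

0.399


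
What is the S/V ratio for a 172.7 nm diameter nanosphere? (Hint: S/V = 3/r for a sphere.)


Radius r = 172.7/2 = 86.35 nm
S/V = 3 / r = 3 / 86.35
S/V = 0.0347 nm^-1

0.0347


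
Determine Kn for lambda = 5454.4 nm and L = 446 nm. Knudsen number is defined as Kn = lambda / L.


Knudsen number Kn = lambda / L
Kn = 5454.4 / 446
Kn = 12.2296

12.2296


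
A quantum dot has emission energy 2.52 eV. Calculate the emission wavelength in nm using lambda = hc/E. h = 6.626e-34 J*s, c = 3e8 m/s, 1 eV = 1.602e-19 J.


Convert energy: E = 2.52 eV = 2.52 * 1.602e-19 = 4.03704e-19 J
lambda = h*c / E = 6.626e-34 * 3e8 / 4.03704e-19
lambda = 4.9239e-07 m = 492.4 nm

492.4


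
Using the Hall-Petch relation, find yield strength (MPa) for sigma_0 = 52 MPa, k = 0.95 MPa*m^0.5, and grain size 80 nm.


d = 80 nm = 8e-08 m
sqrt(d) = 0.0002828427
Hall-Petch contribution = k / sqrt(d) = 0.95 / 0.0002828427 = 3358.8 MPa
sigma = sigma_0 + k/sqrt(d) = 52 + 3358.8 = 3410.8 MPa

3410.8


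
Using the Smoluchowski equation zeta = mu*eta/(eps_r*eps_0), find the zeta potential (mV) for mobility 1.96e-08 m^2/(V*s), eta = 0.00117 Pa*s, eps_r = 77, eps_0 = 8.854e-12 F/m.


Smoluchowski equation: zeta = mu * eta / (eps_r * eps_0)
zeta = 1.96e-08 * 0.00117 / (77 * 8.854e-12)
zeta = 0.033637 V = 33.64 mV

33.64


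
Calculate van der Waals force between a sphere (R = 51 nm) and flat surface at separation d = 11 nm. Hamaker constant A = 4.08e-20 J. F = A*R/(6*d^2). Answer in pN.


Convert to SI: R = 51 nm = 5.1e-08 m, d = 11 nm = 1.1e-08 m
F = A * R / (6 * d^2)
F = 4.08e-20 * 5.1e-08 / (6 * (1.1e-08)^2)
F = 2.86612e-12 N = 2.866 pN

2.866


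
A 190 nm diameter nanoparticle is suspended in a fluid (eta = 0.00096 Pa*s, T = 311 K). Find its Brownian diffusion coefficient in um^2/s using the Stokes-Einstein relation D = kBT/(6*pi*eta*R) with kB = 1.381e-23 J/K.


Radius R = 190/2 = 95 nm = 9.5e-08 m
D = kB*T / (6*pi*eta*R)
D = 1.381e-23 * 311 / (6 * pi * 0.00096 * 9.5e-08)
D = 2.49838e-12 m^2/s = 2.498 um^2/s

2.498


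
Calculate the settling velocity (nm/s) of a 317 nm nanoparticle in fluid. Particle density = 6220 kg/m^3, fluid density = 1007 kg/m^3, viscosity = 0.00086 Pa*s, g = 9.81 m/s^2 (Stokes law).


Radius R = 317/2 nm = 1.585e-07 m
Density difference = 6220 - 1007 = 5213 kg/m^3
v = 2 * R^2 * (rho_p - rho_f) * g / (9 * eta)
v = 2 * (1.585e-07)^2 * 5213 * 9.81 / (9 * 0.00086)
v = 3.31974e-07 m/s = 331.9742 nm/s

331.9742


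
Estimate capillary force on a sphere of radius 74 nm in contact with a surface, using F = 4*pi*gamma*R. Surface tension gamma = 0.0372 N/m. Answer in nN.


Convert radius: R = 74 nm = 7.4e-08 m
F = 4 * pi * gamma * R
F = 4 * pi * 0.0372 * 7.4e-08
F = 3.45927e-08 N = 34.5927 nN

34.5927


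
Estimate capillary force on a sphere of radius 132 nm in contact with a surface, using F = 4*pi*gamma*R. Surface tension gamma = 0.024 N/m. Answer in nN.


Convert radius: R = 132 nm = 1.32e-07 m
F = 4 * pi * gamma * R
F = 4 * pi * 0.024 * 1.32e-07
F = 3.98103e-08 N = 39.8103 nN

39.8103


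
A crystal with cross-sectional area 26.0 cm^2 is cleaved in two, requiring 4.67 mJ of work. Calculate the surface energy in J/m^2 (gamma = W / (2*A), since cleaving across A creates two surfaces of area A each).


Convert: A = 26.0 cm^2 = 0.0026 m^2, W = 4.67 mJ = 0.00467 J
Cleaving exposes two faces of area A, so total new surface = 2*A and gamma = W / (2*A)
gamma = 0.00467 / (2 * 0.0026)
gamma = 0.898 J/m^2

0.898


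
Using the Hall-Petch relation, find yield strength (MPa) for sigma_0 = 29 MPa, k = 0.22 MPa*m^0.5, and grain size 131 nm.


d = 131 nm = 1.31e-07 m
sqrt(d) = 0.0003619392
Hall-Petch contribution = k / sqrt(d) = 0.22 / 0.0003619392 = 607.8 MPa
sigma = sigma_0 + k/sqrt(d) = 29 + 607.8 = 636.8 MPa

636.8


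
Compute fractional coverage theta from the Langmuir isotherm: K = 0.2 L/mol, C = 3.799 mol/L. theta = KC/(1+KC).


Langmuir isotherm: theta = K*C / (1 + K*C)
K*C = 0.2 * 3.799 = 0.7598
theta = 0.7598 / (1 + 0.7598) = 0.7598 / 1.7598
theta = 0.4318

0.4318


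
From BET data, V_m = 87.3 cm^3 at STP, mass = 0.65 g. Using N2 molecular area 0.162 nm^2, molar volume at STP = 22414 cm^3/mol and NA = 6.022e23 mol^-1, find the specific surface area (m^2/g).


Number of moles in monolayer = V_m / 22414 = 87.3 / 22414 = 0.00389489
Number of molecules = moles * NA = 0.00389489 * 6.022e23
SA = molecules * sigma / mass
SA = (87.3 / 22414) * 6.022e23 * 0.162e-18 / 0.65
SA = 584.6 m^2/g

584.6


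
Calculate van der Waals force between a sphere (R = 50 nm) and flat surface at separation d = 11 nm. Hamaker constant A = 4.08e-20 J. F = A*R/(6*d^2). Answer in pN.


Convert to SI: R = 50 nm = 5e-08 m, d = 11 nm = 1.1e-08 m
F = A * R / (6 * d^2)
F = 4.08e-20 * 5e-08 / (6 * (1.1e-08)^2)
F = 2.80992e-12 N = 2.81 pN

2.81


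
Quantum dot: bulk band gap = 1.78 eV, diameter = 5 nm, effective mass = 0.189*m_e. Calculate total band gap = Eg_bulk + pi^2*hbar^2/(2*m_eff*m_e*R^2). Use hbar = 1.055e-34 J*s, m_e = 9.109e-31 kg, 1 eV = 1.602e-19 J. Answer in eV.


Radius R = 5/2 nm = 2.5e-09 m
Confinement energy dE = pi^2 * hbar^2 / (2 * m_eff * m_e * R^2)
dE = pi^2 * (1.055e-34)^2 / (2 * 0.189 * 9.109e-31 * (2.5e-09)^2) J, divided by 1.602e-19 J/eV
dE = 0.3186 eV
Total band gap = E_g(bulk) + dE = 1.78 + 0.3186 = 2.0986 eV

2.0986


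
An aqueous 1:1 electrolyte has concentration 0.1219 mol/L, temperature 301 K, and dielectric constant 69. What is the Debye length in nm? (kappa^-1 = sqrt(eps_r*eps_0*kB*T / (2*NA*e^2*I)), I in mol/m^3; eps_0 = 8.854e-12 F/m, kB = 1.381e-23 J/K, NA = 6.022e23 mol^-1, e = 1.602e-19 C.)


Ionic strength I = 0.1219 * 1^2 * 1000 = 121.9 mol/m^3
kappa^-1 = sqrt(69 * 8.854e-12 * 1.381e-23 * 301 / (2 * 6.022e23 * (1.602e-19)^2 * 121.9))
kappa^-1 = 0.821 nm

0.821


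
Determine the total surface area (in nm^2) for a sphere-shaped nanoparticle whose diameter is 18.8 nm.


Radius r = 18.8/2 = 9.4 nm
Surface area SA = 4 * pi * r^2
SA = 4 * pi * (9.4)^2
SA = 1110.36 nm^2

1110.36


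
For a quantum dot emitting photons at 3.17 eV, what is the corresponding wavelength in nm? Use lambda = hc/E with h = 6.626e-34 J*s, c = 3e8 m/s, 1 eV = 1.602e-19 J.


Convert energy: E = 3.17 eV = 3.17 * 1.602e-19 = 5.07834e-19 J
lambda = h*c / E = 6.626e-34 * 3e8 / 5.07834e-19
lambda = 3.91427e-07 m = 391.4 nm

391.4


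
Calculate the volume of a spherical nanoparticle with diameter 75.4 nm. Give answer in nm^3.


Radius r = 75.4/2 = 37.7 nm
Volume V = (4/3) * pi * r^3
V = (4/3) * pi * (37.7)^3
V = 224446.41 nm^3

224446.41


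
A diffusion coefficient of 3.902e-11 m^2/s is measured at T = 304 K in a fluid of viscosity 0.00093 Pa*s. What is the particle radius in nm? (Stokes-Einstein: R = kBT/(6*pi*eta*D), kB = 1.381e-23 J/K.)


Stokes-Einstein: R = kB*T / (6*pi*eta*D)
R = 1.381e-23 * 304 / (6 * pi * 0.00093 * 3.902e-11)
R = 6.13756e-09 m = 6.14 nm

6.14


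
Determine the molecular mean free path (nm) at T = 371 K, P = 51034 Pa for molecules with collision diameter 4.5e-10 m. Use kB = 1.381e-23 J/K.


Mean free path: lambda = kB*T / (sqrt(2) * pi * d^2 * P)
lambda = 1.381e-23 * 371 / (sqrt(2) * pi * (4.5e-10)^2 * 51034)
lambda = 1.11588e-07 m
lambda = 111.59 nm

111.59


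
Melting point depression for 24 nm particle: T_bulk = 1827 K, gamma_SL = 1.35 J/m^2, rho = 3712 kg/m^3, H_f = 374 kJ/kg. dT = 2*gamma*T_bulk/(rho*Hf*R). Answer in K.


Radius R = 24/2 = 12 nm = 1.2e-08 m
Convert H_f = 374 kJ/kg = 374000 J/kg
dT = 2 * gamma_SL * T_bulk / (rho * H_f * R)
dT = 2 * 1.35 * 1827 / (3712 * 374000 * 1.2e-08)
dT = 296.1 K

296.1


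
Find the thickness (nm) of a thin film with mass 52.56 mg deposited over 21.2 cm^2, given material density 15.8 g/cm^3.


Convert: m = 52.56 mg = 5.2560e-05 kg, A = 21.2 cm^2 = 2.1200e-03 m^2, rho = 15.8 g/cm^3 = 15800 kg/m^3
t = m / (A * rho)
t = 5.2560e-05 / (2.1200e-03 * 15800)
t = 1.5691e-06 m = 1569.1 nm

1569.1


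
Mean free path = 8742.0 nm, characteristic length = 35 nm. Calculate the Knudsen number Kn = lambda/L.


Knudsen number Kn = lambda / L
Kn = 8742.0 / 35
Kn = 249.7714

249.7714


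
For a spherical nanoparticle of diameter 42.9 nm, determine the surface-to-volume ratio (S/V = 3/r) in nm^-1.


Radius r = 42.9/2 = 21.45 nm
S/V = 3 / r = 3 / 21.45
S/V = 0.1399 nm^-1

0.1399


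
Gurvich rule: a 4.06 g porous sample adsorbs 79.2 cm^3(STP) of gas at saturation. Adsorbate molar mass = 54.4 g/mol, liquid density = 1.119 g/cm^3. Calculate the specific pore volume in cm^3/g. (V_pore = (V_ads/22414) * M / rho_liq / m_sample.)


Moles adsorbed n = V_ads / 22414 = 79.2 / 22414 = 3.533506e-03 mol
Liquid volume V_liq = n * M / rho_liq = 3.533506e-03 * 54.4 / 1.119 = 0.17178 cm^3
Specific pore volume V_pore = V_liq / m_sample = 0.17178 / 4.06
V_pore = 0.0423 cm^3/g

0.0423


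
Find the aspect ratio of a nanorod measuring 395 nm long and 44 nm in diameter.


Aspect ratio AR = length / diameter
AR = 395 / 44
AR = 8.98

8.98


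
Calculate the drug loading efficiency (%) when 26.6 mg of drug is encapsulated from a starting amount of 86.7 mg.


Drug loading efficiency = (drug loaded / drug initial) * 100
DLE = 26.6 / 86.7 * 100
DLE = 0.3068 * 100
DLE = 30.68%

30.68


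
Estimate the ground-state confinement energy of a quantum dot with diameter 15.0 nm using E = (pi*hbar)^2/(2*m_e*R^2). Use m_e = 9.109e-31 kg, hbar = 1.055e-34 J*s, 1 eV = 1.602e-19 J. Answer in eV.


Radius R = 15.0/2 = 7.5 nm = 7.5e-09 m
E = (pi * 1.055e-34)^2 / (2 * 9.109e-31 * (7.5e-09)^2)
E(J) = 1.07197e-21
E = E(J) / 1.602e-19 = 0.0067 eV

0.0067


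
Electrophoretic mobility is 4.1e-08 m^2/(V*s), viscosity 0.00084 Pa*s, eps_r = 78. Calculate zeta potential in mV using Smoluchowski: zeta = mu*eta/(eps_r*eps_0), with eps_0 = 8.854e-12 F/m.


Smoluchowski equation: zeta = mu * eta / (eps_r * eps_0)
zeta = 4.1e-08 * 0.00084 / (78 * 8.854e-12)
zeta = 0.049869 V = 49.87 mV

49.87


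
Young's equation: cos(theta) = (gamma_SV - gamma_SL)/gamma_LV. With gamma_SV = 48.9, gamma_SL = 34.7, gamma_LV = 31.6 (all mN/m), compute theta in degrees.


cos(theta) = (gamma_SV - gamma_SL) / gamma_LV
cos(theta) = (48.9 - 34.7) / 31.6
cos(theta) = 0.449367
theta = arccos(0.449367) = 63.3 degrees

63.3


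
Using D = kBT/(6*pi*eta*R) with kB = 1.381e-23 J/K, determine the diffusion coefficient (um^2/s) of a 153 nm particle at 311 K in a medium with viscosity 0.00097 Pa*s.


Radius R = 153/2 = 76.5 nm = 7.65e-08 m
D = kB*T / (6*pi*eta*R)
D = 1.381e-23 * 311 / (6 * pi * 0.00097 * 7.65e-08)
D = 3.07058e-12 m^2/s = 3.071 um^2/s

3.071


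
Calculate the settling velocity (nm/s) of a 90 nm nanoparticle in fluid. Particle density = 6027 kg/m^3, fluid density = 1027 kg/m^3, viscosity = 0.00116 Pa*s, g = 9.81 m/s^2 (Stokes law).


Radius R = 90/2 nm = 4.5e-08 m
Density difference = 6027 - 1027 = 5000 kg/m^3
v = 2 * R^2 * (rho_p - rho_f) * g / (9 * eta)
v = 2 * (4.5e-08)^2 * 5000 * 9.81 / (9 * 0.00116)
v = 1.9028e-08 m/s = 19.028 nm/s

19.028


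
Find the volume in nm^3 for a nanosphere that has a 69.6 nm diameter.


Radius r = 69.6/2 = 34.8 nm
Volume V = (4/3) * pi * r^3
V = (4/3) * pi * (34.8)^3
V = 176533.18 nm^3

176533.18


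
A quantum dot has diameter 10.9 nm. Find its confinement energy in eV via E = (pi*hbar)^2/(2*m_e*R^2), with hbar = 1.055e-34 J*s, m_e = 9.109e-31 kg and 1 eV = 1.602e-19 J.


Radius R = 10.9/2 = 5.45 nm = 5.45e-09 m
E = (pi * 1.055e-34)^2 / (2 * 9.109e-31 * (5.45e-09)^2)
E(J) = 2.03007e-21
E = E(J) / 1.602e-19 = 0.0127 eV

0.0127


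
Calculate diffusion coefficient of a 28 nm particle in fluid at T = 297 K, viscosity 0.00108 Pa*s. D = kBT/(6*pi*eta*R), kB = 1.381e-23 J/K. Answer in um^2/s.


Radius R = 28/2 = 14 nm = 1.4e-08 m
D = kB*T / (6*pi*eta*R)
D = 1.381e-23 * 297 / (6 * pi * 0.00108 * 1.4e-08)
D = 1.43912e-11 m^2/s = 14.391 um^2/s

14.391


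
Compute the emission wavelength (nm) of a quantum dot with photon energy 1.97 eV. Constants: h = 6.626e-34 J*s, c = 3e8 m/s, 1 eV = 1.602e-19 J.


Convert energy: E = 1.97 eV = 1.97 * 1.602e-19 = 3.15594e-19 J
lambda = h*c / E = 6.626e-34 * 3e8 / 3.15594e-19
lambda = 6.2986e-07 m = 629.9 nm

629.9


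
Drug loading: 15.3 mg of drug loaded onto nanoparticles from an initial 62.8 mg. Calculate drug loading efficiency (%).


Drug loading efficiency = (drug loaded / drug initial) * 100
DLE = 15.3 / 62.8 * 100
DLE = 0.2436 * 100
DLE = 24.36%

24.36
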